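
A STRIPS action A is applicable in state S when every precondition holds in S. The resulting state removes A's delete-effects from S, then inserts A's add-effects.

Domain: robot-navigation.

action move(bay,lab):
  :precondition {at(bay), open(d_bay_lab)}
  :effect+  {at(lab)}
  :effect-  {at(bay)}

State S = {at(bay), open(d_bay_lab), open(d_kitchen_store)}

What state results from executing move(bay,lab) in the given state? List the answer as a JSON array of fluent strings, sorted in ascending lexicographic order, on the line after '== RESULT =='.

Progress:
  pre ⊆ S: {at(bay), open(d_bay_lab)} ⊆ S  — applicable
  S \ del = {open(d_bay_lab), open(d_kitchen_store)}
  ∪ add   = {at(lab), open(d_bay_lab), open(d_kitchen_store)}

== RESULT ==
["at(lab)", "open(d_bay_lab)", "open(d_kitchen_store)"]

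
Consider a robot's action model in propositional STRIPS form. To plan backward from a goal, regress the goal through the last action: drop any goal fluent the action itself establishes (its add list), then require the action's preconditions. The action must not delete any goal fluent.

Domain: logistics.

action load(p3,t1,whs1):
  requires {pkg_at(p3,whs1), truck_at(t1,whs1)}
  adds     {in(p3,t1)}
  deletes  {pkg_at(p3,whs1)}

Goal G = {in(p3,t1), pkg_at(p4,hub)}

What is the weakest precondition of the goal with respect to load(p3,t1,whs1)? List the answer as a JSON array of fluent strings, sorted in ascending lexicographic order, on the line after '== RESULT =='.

Regress:
  G ∩ del = {}  (empty — regression defined)
  G \ add = {in(p3,t1), pkg_at(p4,hub)} \ {in(p3,t1)} = {pkg_at(p4,hub)}
  ∪ pre   = {pkg_at(p4,hub)} ∪ {pkg_at(p3,whs1), truck_at(t1,whs1)}
          = {pkg_at(p3,whs1), pkg_at(p4,hub), truck_at(t1,whs1)}

== RESULT ==
["pkg_at(p3,whs1)", "pkg_at(p4,hub)", "truck_at(t1,whs1)"]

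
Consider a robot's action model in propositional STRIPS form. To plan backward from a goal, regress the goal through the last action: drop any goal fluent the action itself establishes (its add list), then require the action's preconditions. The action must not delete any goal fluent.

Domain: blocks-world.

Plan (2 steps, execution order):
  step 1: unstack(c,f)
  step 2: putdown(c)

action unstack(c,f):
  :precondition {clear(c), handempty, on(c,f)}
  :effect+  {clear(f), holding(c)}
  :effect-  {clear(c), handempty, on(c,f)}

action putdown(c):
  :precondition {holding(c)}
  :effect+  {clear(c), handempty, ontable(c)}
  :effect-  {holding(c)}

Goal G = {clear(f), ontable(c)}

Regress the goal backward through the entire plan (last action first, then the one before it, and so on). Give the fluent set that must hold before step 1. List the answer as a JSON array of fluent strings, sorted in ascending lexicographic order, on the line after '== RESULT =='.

Regress step by step:
  through step 2 (putdown(c)): drop {ontable(c)}, keep {clear(f)}, require {holding(c)}
    → {clear(f), holding(c)}
  through step 1 (unstack(c,f)): drop {clear(f), holding(c)}, keep {}, require {clear(c), handempty, on(c,f)}
    → {clear(c), handempty, on(c,f)}

== RESULT ==
["clear(c)", "handempty", "on(c,f)"]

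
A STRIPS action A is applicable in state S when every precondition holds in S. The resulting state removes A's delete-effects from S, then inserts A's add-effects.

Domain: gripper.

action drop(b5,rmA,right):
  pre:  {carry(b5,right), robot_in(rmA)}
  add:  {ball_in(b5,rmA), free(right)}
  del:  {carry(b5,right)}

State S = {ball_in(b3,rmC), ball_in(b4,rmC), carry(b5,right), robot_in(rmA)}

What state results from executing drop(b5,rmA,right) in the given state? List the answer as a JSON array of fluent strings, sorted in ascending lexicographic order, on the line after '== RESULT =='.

Progress:
  pre ⊆ S: {carry(b5,right), robot_in(rmA)} ⊆ S  — applicable
  S \ del = {ball_in(b3,rmC), ball_in(b4,rmC), robot_in(rmA)}
  ∪ add   = {ball_in(b3,rmC), ball_in(b4,rmC), ball_in(b5,rmA), free(right), robot_in(rmA)}

== RESULT ==
["ball_in(b3,rmC)", "ball_in(b4,rmC)", "ball_in(b5,rmA)", "free(right)", "robot_in(rmA)"]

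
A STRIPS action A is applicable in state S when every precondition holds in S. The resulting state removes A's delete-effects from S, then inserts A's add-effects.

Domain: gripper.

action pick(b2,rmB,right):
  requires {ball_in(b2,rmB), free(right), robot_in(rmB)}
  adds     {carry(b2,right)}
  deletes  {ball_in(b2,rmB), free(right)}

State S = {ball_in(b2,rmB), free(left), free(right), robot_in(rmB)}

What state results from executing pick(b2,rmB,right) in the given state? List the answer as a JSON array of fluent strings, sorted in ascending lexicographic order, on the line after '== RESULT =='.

Compute (S \ del) ∪ add:
  pre ⊆ S: {ball_in(b2,rmB), free(right), robot_in(rmB)} ⊆ S  — applicable
  S \ del = {free(left), robot_in(rmB)}
  ∪ add   = {carry(b2,right), free(left), robot_in(rmB)}

== RESULT ==
["carry(b2,right)", "free(left)", "robot_in(rmB)"]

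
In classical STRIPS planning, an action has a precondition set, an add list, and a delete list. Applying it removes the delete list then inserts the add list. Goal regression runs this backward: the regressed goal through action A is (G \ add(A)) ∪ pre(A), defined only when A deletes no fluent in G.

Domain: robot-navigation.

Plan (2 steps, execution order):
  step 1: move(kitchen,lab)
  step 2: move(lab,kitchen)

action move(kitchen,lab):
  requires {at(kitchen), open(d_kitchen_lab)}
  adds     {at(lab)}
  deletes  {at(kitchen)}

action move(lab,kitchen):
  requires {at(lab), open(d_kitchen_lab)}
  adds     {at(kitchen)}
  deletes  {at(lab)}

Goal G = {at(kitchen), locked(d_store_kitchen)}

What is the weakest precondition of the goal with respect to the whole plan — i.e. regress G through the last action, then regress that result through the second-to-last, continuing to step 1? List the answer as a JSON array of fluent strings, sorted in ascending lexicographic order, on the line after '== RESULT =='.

Regress step by step:
  through step 2 (move(lab,kitchen)): drop {at(kitchen)}, keep {locked(d_store_kitchen)}, require {at(lab), open(d_kitchen_lab)}
    → {at(lab), locked(d_store_kitchen), open(d_kitchen_lab)}
  through step 1 (move(kitchen,lab)): drop {at(lab)}, keep {locked(d_store_kitchen), open(d_kitchen_lab)}, require {at(kitchen), open(d_kitchen_lab)}
    → {at(kitchen), locked(d_store_kitchen), open(d_kitchen_lab)}

== RESULT ==
["at(kitchen)", "locked(d_store_kitchen)", "open(d_kitchen_lab)"]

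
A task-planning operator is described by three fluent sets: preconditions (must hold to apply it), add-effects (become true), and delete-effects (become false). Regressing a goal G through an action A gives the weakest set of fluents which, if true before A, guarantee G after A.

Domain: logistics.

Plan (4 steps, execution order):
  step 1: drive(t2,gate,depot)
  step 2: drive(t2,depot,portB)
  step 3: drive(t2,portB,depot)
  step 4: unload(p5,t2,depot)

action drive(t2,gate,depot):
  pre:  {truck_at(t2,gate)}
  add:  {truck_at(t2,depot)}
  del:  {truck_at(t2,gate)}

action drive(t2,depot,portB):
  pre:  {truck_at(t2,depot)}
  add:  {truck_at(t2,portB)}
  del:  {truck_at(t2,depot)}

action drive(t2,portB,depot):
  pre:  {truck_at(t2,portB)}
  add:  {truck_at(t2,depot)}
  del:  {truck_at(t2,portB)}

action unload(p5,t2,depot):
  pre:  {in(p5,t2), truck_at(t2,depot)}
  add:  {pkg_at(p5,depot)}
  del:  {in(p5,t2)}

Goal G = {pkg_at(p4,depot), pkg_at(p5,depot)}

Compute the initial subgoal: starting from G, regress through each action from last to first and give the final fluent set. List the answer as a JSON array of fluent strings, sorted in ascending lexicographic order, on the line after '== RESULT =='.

Work backward from the goal:
  through step 4 (unload(p5,t2,depot)): drop {pkg_at(p5,depot)}, keep {pkg_at(p4,depot)}, require {in(p5,t2), truck_at(t2,depot)}
    → {in(p5,t2), pkg_at(p4,depot), truck_at(t2,depot)}
  through step 3 (drive(t2,portB,depot)): drop {truck_at(t2,depot)}, keep {in(p5,t2), pkg_at(p4,depot)}, require {truck_at(t2,portB)}
    → {in(p5,t2), pkg_at(p4,depot), truck_at(t2,portB)}
  through step 2 (drive(t2,depot,portB)): drop {truck_at(t2,portB)}, keep {in(p5,t2), pkg_at(p4,depot)}, require {truck_at(t2,depot)}
    → {in(p5,t2), pkg_at(p4,depot), truck_at(t2,depot)}
  through step 1 (drive(t2,gate,depot)): drop {truck_at(t2,depot)}, keep {in(p5,t2), pkg_at(p4,depot)}, require {truck_at(t2,gate)}
    → {in(p5,t2), pkg_at(p4,depot), truck_at(t2,gate)}

== RESULT ==
["in(p5,t2)", "pkg_at(p4,depot)", "truck_at(t2,gate)"]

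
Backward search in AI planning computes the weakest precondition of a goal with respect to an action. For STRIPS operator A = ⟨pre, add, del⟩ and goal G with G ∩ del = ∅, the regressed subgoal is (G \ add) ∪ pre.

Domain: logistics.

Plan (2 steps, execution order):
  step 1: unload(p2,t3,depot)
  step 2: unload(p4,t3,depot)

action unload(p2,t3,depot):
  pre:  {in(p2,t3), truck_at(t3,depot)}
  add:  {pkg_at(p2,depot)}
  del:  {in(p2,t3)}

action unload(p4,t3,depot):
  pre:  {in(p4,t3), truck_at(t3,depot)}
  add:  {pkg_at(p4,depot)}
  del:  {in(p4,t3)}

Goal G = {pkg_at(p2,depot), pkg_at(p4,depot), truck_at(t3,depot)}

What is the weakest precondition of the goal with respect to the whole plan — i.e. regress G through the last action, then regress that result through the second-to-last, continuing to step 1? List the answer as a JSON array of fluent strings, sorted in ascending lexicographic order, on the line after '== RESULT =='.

Work backward from the goal:
  through step 2 (unload(p4,t3,depot)): drop {pkg_at(p4,depot)}, keep {pkg_at(p2,depot), truck_at(t3,depot)}, require {in(p4,t3), truck_at(t3,depot)}
    → {in(p4,t3), pkg_at(p2,depot), truck_at(t3,depot)}
  through step 1 (unload(p2,t3,depot)): drop {pkg_at(p2,depot)}, keep {in(p4,t3), truck_at(t3,depot)}, require {in(p2,t3), truck_at(t3,depot)}
    → {in(p2,t3), in(p4,t3), truck_at(t3,depot)}

== RESULT ==
["in(p2,t3)", "in(p4,t3)", "truck_at(t3,depot)"]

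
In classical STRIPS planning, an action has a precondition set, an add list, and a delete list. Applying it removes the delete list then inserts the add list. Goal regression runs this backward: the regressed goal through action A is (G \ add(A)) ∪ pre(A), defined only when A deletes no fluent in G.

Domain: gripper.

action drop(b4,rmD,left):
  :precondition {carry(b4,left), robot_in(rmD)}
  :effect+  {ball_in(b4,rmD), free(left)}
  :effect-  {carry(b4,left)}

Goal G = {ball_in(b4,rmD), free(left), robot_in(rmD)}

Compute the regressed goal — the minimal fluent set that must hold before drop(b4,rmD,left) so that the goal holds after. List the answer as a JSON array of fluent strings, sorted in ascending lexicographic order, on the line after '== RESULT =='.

Regress:
  G ∩ del = {}  (empty — regression defined)
  G \ add = {ball_in(b4,rmD), free(left), robot_in(rmD)} \ {ball_in(b4,rmD), free(left)} = {robot_in(rmD)}
  ∪ pre   = {robot_in(rmD)} ∪ {carry(b4,left), robot_in(rmD)}
          = {carry(b4,left), robot_in(rmD)}

== RESULT ==
["carry(b4,left)", "robot_in(rmD)"]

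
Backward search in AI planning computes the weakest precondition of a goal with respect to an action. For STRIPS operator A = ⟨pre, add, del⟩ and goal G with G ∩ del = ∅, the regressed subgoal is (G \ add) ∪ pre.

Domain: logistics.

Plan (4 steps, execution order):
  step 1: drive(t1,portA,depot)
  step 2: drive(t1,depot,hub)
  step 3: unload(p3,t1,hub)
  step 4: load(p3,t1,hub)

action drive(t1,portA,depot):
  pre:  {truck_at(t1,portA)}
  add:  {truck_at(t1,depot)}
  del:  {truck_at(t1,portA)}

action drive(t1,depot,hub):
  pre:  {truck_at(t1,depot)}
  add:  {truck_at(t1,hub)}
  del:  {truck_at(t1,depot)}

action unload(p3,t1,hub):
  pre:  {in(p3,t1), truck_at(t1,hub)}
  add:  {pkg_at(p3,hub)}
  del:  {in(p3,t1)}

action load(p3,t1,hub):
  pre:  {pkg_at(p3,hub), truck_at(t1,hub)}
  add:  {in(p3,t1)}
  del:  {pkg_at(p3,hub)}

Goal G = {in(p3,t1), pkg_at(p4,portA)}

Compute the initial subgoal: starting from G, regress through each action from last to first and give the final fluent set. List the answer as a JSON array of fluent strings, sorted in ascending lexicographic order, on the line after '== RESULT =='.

Work backward from the goal:
  through step 4 (load(p3,t1,hub)): drop {in(p3,t1)}, keep {pkg_at(p4,portA)}, require {pkg_at(p3,hub), truck_at(t1,hub)}
    → {pkg_at(p3,hub), pkg_at(p4,portA), truck_at(t1,hub)}
  through step 3 (unload(p3,t1,hub)): drop {pkg_at(p3,hub)}, keep {pkg_at(p4,portA), truck_at(t1,hub)}, require {in(p3,t1), truck_at(t1,hub)}
    → {in(p3,t1), pkg_at(p4,portA), truck_at(t1,hub)}
  through step 2 (drive(t1,depot,hub)): drop {truck_at(t1,hub)}, keep {in(p3,t1), pkg_at(p4,portA)}, require {truck_at(t1,depot)}
    → {in(p3,t1), pkg_at(p4,portA), truck_at(t1,depot)}
  through step 1 (drive(t1,portA,depot)): drop {truck_at(t1,depot)}, keep {in(p3,t1), pkg_at(p4,portA)}, require {truck_at(t1,portA)}
    → {in(p3,t1), pkg_at(p4,portA), truck_at(t1,portA)}

== RESULT ==
["in(p3,t1)", "pkg_at(p4,portA)", "truck_at(t1,portA)"]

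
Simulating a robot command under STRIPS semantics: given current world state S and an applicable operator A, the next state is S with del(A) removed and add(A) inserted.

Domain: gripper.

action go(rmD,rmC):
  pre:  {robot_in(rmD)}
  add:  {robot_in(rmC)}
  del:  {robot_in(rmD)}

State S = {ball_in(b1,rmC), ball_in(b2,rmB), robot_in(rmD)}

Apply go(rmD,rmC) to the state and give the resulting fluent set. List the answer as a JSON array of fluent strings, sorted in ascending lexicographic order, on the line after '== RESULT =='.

Progress:
  pre ⊆ S: {robot_in(rmD)} ⊆ S  — applicable
  S \ del = {ball_in(b1,rmC), ball_in(b2,rmB)}
  ∪ add   = {ball_in(b1,rmC), ball_in(b2,rmB), robot_in(rmC)}

== RESULT ==
["ball_in(b1,rmC)", "ball_in(b2,rmB)", "robot_in(rmC)"]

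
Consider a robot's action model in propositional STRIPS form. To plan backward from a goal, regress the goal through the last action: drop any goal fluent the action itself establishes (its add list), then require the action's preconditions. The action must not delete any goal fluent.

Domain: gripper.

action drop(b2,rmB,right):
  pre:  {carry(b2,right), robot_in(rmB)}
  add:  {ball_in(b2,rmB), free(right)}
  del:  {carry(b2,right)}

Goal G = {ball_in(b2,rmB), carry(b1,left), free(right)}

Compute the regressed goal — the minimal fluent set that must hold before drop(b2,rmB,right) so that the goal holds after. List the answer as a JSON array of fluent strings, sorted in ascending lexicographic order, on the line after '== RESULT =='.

Regress:
  G ∩ del = {}  (empty — regression defined)
  G \ add = {ball_in(b2,rmB), carry(b1,left), free(right)} \ {ball_in(b2,rmB), free(right)} = {carry(b1,left)}
  ∪ pre   = {carry(b1,left)} ∪ {carry(b2,right), robot_in(rmB)}
          = {carry(b1,left), carry(b2,right), robot_in(rmB)}

== RESULT ==
["carry(b1,left)", "carry(b2,right)", "robot_in(rmB)"]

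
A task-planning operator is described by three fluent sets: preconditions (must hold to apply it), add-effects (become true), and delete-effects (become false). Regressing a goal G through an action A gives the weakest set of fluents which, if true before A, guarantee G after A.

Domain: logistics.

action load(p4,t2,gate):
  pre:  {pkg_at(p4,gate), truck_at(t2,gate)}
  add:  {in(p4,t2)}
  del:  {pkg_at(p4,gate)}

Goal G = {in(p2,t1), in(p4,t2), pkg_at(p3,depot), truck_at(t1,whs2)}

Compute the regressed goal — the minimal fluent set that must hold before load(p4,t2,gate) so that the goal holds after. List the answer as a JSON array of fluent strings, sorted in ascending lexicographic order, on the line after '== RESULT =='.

Regress:
  G ∩ del = {}  (empty — regression defined)
  G \ add = {in(p2,t1), in(p4,t2), pkg_at(p3,depot), truck_at(t1,whs2)} \ {in(p4,t2)} = {in(p2,t1), pkg_at(p3,depot), truck_at(t1,whs2)}
  ∪ pre   = {in(p2,t1), pkg_at(p3,depot), truck_at(t1,whs2)} ∪ {pkg_at(p4,gate), truck_at(t2,gate)}
          = {in(p2,t1), pkg_at(p3,depot), pkg_at(p4,gate), truck_at(t1,whs2), truck_at(t2,gate)}

== RESULT ==
["in(p2,t1)", "pkg_at(p3,depot)", "pkg_at(p4,gate)", "truck_at(t1,whs2)", "truck_at(t2,gate)"]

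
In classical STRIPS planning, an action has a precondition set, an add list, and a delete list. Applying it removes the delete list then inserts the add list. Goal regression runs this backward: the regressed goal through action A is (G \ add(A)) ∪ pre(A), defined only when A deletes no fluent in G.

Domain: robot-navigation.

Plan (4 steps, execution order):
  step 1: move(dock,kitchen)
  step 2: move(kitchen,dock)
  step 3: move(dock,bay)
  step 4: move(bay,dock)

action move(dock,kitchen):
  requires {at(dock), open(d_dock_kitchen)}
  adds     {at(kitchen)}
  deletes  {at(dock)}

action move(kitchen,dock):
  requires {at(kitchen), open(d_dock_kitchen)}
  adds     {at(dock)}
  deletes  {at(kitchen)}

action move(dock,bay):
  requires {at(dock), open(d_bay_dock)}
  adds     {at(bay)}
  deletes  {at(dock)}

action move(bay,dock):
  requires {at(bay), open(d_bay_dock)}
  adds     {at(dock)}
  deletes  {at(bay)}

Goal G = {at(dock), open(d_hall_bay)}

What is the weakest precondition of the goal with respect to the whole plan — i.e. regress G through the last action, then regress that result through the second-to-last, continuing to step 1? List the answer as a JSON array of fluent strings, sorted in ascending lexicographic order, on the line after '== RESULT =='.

Regress step by step:
  through step 4 (move(bay,dock)): drop {at(dock)}, keep {open(d_hall_bay)}, require {at(bay), open(d_bay_dock)}
    → {at(bay), open(d_bay_dock), open(d_hall_bay)}
  through step 3 (move(dock,bay)): drop {at(bay)}, keep {open(d_bay_dock), open(d_hall_bay)}, require {at(dock), open(d_bay_dock)}
    → {at(dock), open(d_bay_dock), open(d_hall_bay)}
  through step 2 (move(kitchen,dock)): drop {at(dock)}, keep {open(d_bay_dock), open(d_hall_bay)}, require {at(kitchen), open(d_dock_kitchen)}
    → {at(kitchen), open(d_bay_dock), open(d_dock_kitchen), open(d_hall_bay)}
  through step 1 (move(dock,kitchen)): drop {at(kitchen)}, keep {open(d_bay_dock), open(d_dock_kitchen), open(d_hall_bay)}, require {at(dock), open(d_dock_kitchen)}
    → {at(dock), open(d_bay_dock), open(d_dock_kitchen), open(d_hall_bay)}

== RESULT ==
["at(dock)", "open(d_bay_dock)", "open(d_dock_kitchen)", "open(d_hall_bay)"]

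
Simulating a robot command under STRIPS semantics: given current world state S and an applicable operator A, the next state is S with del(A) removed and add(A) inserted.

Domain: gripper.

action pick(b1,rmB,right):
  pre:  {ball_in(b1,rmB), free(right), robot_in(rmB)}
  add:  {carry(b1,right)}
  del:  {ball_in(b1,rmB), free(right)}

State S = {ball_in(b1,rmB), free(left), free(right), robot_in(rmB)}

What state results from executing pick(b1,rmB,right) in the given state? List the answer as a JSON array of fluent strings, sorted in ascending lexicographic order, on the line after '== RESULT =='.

Progress:
  pre ⊆ S: {ball_in(b1,rmB), free(right), robot_in(rmB)} ⊆ S  — applicable
  S \ del = {free(left), robot_in(rmB)}
  ∪ add   = {carry(b1,right), free(left), robot_in(rmB)}

== RESULT ==
["carry(b1,right)", "free(left)", "robot_in(rmB)"]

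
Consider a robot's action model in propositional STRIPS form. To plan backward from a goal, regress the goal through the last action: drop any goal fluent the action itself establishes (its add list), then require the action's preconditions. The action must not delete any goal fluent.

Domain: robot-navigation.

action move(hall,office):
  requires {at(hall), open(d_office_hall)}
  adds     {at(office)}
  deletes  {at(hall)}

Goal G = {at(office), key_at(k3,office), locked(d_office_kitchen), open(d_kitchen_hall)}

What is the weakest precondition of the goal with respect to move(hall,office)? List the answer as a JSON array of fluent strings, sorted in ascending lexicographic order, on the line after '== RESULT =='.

Regress:
  G ∩ del = {}  (empty — regression defined)
  G \ add = {at(office), key_at(k3,office), locked(d_office_kitchen), open(d_kitchen_hall)} \ {at(office)} = {key_at(k3,office), locked(d_office_kitchen), open(d_kitchen_hall)}
  ∪ pre   = {key_at(k3,office), locked(d_office_kitchen), open(d_kitchen_hall)} ∪ {at(hall), open(d_office_hall)}
          = {at(hall), key_at(k3,office), locked(d_office_kitchen), open(d_kitchen_hall), open(d_office_hall)}

== RESULT ==
["at(hall)", "key_at(k3,office)", "locked(d_office_kitchen)", "open(d_kitchen_hall)", "open(d_office_hall)"]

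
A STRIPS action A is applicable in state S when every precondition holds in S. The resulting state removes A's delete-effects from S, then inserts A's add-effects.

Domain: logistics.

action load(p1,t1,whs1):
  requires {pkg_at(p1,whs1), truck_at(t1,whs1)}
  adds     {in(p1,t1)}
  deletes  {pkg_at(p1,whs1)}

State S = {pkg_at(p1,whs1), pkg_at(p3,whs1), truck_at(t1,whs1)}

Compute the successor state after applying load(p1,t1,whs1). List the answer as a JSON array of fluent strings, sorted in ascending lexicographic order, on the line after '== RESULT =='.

Progress:
  pre ⊆ S: {pkg_at(p1,whs1), truck_at(t1,whs1)} ⊆ S  — applicable
  S \ del = {pkg_at(p3,whs1), truck_at(t1,whs1)}
  ∪ add   = {in(p1,t1), pkg_at(p3,whs1), truck_at(t1,whs1)}

== RESULT ==
["in(p1,t1)", "pkg_at(p3,whs1)", "truck_at(t1,whs1)"]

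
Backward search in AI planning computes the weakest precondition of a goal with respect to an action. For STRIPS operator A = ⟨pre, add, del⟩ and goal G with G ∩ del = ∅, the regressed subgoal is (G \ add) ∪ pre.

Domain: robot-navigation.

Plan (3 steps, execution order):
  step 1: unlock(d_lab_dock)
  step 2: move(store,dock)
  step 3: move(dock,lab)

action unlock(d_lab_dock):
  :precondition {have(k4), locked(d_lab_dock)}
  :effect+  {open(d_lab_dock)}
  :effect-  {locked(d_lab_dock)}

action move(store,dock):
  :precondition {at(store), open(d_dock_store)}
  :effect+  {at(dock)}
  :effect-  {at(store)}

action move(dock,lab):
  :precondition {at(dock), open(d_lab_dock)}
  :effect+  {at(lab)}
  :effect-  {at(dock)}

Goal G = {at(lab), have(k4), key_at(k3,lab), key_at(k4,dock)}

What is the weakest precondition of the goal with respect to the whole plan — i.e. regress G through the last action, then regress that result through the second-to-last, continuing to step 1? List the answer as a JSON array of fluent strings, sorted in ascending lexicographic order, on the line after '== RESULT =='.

Work backward from the goal:
  through step 3 (move(dock,lab)): drop {at(lab)}, keep {have(k4), key_at(k3,lab), key_at(k4,dock)}, require {at(dock), open(d_lab_dock)}
    → {at(dock), have(k4), key_at(k3,lab), key_at(k4,dock), open(d_lab_dock)}
  through step 2 (move(store,dock)): drop {at(dock)}, keep {have(k4), key_at(k3,lab), key_at(k4,dock), open(d_lab_dock)}, require {at(store), open(d_dock_store)}
    → {at(store), have(k4), key_at(k3,lab), key_at(k4,dock), open(d_dock_store), open(d_lab_dock)}
  through step 1 (unlock(d_lab_dock)): drop {open(d_lab_dock)}, keep {at(store), have(k4), key_at(k3,lab), key_at(k4,dock), open(d_dock_store)}, require {have(k4), locked(d_lab_dock)}
    → {at(store), have(k4), key_at(k3,lab), key_at(k4,dock), locked(d_lab_dock), open(d_dock_store)}

== RESULT ==
["at(store)", "have(k4)", "key_at(k3,lab)", "key_at(k4,dock)", "locked(d_lab_dock)", "open(d_dock_store)"]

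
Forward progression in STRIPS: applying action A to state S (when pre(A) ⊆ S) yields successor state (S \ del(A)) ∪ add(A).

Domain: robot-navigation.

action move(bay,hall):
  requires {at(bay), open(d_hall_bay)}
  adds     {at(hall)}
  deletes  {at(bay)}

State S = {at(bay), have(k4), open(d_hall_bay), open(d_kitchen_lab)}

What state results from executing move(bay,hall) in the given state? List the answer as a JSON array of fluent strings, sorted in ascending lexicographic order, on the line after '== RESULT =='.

Progress:
  pre ⊆ S: {at(bay), open(d_hall_bay)} ⊆ S  — applicable
  S \ del = {have(k4), open(d_hall_bay), open(d_kitchen_lab)}
  ∪ add   = {at(hall), have(k4), open(d_hall_bay), open(d_kitchen_lab)}

== RESULT ==
["at(hall)", "have(k4)", "open(d_hall_bay)", "open(d_kitchen_lab)"]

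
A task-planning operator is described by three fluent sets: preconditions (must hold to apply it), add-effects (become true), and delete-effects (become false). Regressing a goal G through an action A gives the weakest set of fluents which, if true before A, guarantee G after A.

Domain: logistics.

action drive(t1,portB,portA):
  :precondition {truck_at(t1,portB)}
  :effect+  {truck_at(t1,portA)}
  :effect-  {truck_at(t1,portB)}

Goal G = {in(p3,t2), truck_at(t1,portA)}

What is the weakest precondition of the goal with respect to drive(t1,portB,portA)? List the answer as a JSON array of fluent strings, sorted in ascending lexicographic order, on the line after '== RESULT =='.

Regress:
  G ∩ del = {}  (empty — regression defined)
  G \ add = {in(p3,t2), truck_at(t1,portA)} \ {truck_at(t1,portA)} = {in(p3,t2)}
  ∪ pre   = {in(p3,t2)} ∪ {truck_at(t1,portB)}
          = {in(p3,t2), truck_at(t1,portB)}

== RESULT ==
["in(p3,t2)", "truck_at(t1,portB)"]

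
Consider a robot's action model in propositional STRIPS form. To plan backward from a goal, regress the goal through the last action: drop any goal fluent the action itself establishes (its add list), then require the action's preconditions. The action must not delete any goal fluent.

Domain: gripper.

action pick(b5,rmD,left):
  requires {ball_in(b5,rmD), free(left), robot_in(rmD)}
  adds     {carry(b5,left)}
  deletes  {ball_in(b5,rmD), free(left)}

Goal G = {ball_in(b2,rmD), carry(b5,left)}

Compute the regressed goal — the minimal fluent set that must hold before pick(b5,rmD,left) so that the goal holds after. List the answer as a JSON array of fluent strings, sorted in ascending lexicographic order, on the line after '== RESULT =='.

Regress:
  G ∩ del = {}  (empty — regression defined)
  G \ add = {ball_in(b2,rmD), carry(b5,left)} \ {carry(b5,left)} = {ball_in(b2,rmD)}
  ∪ pre   = {ball_in(b2,rmD)} ∪ {ball_in(b5,rmD), free(left), robot_in(rmD)}
          = {ball_in(b2,rmD), ball_in(b5,rmD), free(left), robot_in(rmD)}

== RESULT ==
["ball_in(b2,rmD)", "ball_in(b5,rmD)", "free(left)", "robot_in(rmD)"]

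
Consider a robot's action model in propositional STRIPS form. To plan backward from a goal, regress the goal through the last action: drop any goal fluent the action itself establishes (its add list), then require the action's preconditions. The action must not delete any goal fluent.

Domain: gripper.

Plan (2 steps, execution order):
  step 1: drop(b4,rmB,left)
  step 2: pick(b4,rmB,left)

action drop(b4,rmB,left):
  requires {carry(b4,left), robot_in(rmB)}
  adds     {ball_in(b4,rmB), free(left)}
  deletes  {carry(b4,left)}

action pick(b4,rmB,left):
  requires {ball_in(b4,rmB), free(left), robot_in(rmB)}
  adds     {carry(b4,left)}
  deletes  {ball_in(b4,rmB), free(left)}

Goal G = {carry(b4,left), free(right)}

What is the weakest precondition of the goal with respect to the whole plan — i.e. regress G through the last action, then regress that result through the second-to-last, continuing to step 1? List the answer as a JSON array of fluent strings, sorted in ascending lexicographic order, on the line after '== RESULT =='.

Regress step by step:
  through step 2 (pick(b4,rmB,left)): drop {carry(b4,left)}, keep {free(right)}, require {ball_in(b4,rmB), free(left), robot_in(rmB)}
    → {ball_in(b4,rmB), free(left), free(right), robot_in(rmB)}
  through step 1 (drop(b4,rmB,left)): drop {ball_in(b4,rmB), free(left)}, keep {free(right), robot_in(rmB)}, require {carry(b4,left), robot_in(rmB)}
    → {carry(b4,left), free(right), robot_in(rmB)}

== RESULT ==
["carry(b4,left)", "free(right)", "robot_in(rmB)"]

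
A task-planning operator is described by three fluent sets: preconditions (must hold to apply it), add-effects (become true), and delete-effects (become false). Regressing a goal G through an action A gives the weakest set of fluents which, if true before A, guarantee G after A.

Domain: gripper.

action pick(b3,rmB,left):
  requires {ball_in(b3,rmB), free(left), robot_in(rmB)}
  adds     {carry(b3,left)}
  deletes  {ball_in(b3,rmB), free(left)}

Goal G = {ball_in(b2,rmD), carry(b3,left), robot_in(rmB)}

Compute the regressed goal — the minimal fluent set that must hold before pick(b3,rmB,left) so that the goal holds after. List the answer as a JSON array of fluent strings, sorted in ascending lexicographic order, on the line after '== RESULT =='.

Compute (G \ add) ∪ pre:
  G ∩ del = {}  (empty — regression defined)
  G \ add = {ball_in(b2,rmD), carry(b3,left), robot_in(rmB)} \ {carry(b3,left)} = {ball_in(b2,rmD), robot_in(rmB)}
  ∪ pre   = {ball_in(b2,rmD), robot_in(rmB)} ∪ {ball_in(b3,rmB), free(left), robot_in(rmB)}
          = {ball_in(b2,rmD), ball_in(b3,rmB), free(left), robot_in(rmB)}

== RESULT ==
["ball_in(b2,rmD)", "ball_in(b3,rmB)", "free(left)", "robot_in(rmB)"]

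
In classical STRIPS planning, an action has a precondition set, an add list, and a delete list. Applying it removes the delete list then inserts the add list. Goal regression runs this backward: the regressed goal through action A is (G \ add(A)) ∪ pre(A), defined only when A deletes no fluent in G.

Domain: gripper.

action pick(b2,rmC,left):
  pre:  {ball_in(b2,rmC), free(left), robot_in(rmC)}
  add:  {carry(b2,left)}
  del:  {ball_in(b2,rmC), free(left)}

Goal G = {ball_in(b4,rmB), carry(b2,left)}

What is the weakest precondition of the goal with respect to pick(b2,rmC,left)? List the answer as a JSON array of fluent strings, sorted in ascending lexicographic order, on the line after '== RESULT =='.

Compute (G \ add) ∪ pre:
  G ∩ del = {}  (empty — regression defined)
  G \ add = {ball_in(b4,rmB), carry(b2,left)} \ {carry(b2,left)} = {ball_in(b4,rmB)}
  ∪ pre   = {ball_in(b4,rmB)} ∪ {ball_in(b2,rmC), free(left), robot_in(rmC)}
          = {ball_in(b2,rmC), ball_in(b4,rmB), free(left), robot_in(rmC)}

== RESULT ==
["ball_in(b2,rmC)", "ball_in(b4,rmB)", "free(left)", "robot_in(rmC)"]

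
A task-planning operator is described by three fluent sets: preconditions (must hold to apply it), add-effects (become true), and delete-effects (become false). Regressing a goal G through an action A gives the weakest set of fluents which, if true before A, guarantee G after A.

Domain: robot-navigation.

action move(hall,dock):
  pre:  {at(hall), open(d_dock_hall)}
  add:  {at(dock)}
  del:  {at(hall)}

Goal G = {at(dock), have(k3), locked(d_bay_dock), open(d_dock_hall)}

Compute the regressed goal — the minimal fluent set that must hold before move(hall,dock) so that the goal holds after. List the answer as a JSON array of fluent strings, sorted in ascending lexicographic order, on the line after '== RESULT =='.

Regress:
  G ∩ del = {}  (empty — regression defined)
  G \ add = {at(dock), have(k3), locked(d_bay_dock), open(d_dock_hall)} \ {at(dock)} = {have(k3), locked(d_bay_dock), open(d_dock_hall)}
  ∪ pre   = {have(k3), locked(d_bay_dock), open(d_dock_hall)} ∪ {at(hall), open(d_dock_hall)}
          = {at(hall), have(k3), locked(d_bay_dock), open(d_dock_hall)}

== RESULT ==
["at(hall)", "have(k3)", "locked(d_bay_dock)", "open(d_dock_hall)"]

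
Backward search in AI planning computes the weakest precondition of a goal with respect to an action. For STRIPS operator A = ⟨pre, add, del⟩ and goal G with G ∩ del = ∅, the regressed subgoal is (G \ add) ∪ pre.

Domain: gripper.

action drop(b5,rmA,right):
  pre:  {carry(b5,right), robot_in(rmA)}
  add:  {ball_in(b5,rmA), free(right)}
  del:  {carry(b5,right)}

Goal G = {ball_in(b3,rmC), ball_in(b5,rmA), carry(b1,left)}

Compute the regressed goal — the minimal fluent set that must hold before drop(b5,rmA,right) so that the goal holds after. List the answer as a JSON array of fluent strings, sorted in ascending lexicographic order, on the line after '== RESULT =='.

Regress:
  G ∩ del = {}  (empty — regression defined)
  G \ add = {ball_in(b3,rmC), ball_in(b5,rmA), carry(b1,left)} \ {ball_in(b5,rmA), free(right)} = {ball_in(b3,rmC), carry(b1,left)}
  ∪ pre   = {ball_in(b3,rmC), carry(b1,left)} ∪ {carry(b5,right), robot_in(rmA)}
          = {ball_in(b3,rmC), carry(b1,left), carry(b5,right), robot_in(rmA)}

== RESULT ==
["ball_in(b3,rmC)", "carry(b1,left)", "carry(b5,right)", "robot_in(rmA)"]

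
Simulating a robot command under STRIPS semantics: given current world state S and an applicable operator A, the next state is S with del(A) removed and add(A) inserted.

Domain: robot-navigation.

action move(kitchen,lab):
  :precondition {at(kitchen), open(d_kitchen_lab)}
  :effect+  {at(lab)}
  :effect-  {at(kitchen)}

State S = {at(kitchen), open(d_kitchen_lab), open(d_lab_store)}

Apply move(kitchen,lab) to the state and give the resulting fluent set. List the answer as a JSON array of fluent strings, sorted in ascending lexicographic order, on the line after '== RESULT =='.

Compute (S \ del) ∪ add:
  pre ⊆ S: {at(kitchen), open(d_kitchen_lab)} ⊆ S  — applicable
  S \ del = {open(d_kitchen_lab), open(d_lab_store)}
  ∪ add   = {at(lab), open(d_kitchen_lab), open(d_lab_store)}

== RESULT ==
["at(lab)", "open(d_kitchen_lab)", "open(d_lab_store)"]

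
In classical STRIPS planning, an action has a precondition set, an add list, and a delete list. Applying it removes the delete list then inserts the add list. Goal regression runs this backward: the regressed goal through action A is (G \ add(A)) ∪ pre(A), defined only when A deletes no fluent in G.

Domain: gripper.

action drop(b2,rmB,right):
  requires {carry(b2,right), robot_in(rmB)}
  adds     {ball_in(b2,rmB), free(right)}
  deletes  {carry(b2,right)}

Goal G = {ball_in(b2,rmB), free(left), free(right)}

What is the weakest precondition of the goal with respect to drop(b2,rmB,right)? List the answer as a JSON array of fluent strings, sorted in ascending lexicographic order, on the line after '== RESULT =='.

Regress:
  G ∩ del = {}  (empty — regression defined)
  G \ add = {ball_in(b2,rmB), free(left), free(right)} \ {ball_in(b2,rmB), free(right)} = {free(left)}
  ∪ pre   = {free(left)} ∪ {carry(b2,right), robot_in(rmB)}
          = {carry(b2,right), free(left), robot_in(rmB)}

== RESULT ==
["carry(b2,right)", "free(left)", "robot_in(rmB)"]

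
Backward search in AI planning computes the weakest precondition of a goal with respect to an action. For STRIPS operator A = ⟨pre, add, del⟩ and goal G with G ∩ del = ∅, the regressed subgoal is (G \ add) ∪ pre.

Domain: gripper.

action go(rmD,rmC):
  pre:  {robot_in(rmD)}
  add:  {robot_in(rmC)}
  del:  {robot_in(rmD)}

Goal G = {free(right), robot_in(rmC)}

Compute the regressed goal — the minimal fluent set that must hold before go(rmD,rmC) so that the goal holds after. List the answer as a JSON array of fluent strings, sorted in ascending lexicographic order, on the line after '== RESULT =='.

Regress:
  G ∩ del = {}  (empty — regression defined)
  G \ add = {free(right), robot_in(rmC)} \ {robot_in(rmC)} = {free(right)}
  ∪ pre   = {free(right)} ∪ {robot_in(rmD)}
          = {free(right), robot_in(rmD)}

== RESULT ==
["free(right)", "robot_in(rmD)"]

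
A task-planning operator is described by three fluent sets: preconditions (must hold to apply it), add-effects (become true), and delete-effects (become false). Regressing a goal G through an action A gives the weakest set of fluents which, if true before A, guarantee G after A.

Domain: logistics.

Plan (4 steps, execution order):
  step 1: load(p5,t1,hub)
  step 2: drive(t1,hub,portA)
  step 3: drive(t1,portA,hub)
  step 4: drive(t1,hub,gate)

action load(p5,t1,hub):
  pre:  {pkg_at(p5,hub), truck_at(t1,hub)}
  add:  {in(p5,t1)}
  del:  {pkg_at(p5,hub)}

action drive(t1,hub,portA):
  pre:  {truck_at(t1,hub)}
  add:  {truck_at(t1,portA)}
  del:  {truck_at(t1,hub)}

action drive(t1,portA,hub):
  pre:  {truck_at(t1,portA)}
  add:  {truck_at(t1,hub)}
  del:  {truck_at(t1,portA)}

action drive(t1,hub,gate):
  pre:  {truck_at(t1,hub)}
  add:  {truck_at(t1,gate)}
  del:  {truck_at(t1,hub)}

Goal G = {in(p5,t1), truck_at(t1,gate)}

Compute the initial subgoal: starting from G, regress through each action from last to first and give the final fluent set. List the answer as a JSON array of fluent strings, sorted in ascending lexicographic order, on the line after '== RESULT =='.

Work backward from the goal:
  through step 4 (drive(t1,hub,gate)): drop {truck_at(t1,gate)}, keep {in(p5,t1)}, require {truck_at(t1,hub)}
    → {in(p5,t1), truck_at(t1,hub)}
  through step 3 (drive(t1,portA,hub)): drop {truck_at(t1,hub)}, keep {in(p5,t1)}, require {truck_at(t1,portA)}
    → {in(p5,t1), truck_at(t1,portA)}
  through step 2 (drive(t1,hub,portA)): drop {truck_at(t1,portA)}, keep {in(p5,t1)}, require {truck_at(t1,hub)}
    → {in(p5,t1), truck_at(t1,hub)}
  through step 1 (load(p5,t1,hub)): drop {in(p5,t1)}, keep {truck_at(t1,hub)}, require {pkg_at(p5,hub), truck_at(t1,hub)}
    → {pkg_at(p5,hub), truck_at(t1,hub)}

== RESULT ==
["pkg_at(p5,hub)", "truck_at(t1,hub)"]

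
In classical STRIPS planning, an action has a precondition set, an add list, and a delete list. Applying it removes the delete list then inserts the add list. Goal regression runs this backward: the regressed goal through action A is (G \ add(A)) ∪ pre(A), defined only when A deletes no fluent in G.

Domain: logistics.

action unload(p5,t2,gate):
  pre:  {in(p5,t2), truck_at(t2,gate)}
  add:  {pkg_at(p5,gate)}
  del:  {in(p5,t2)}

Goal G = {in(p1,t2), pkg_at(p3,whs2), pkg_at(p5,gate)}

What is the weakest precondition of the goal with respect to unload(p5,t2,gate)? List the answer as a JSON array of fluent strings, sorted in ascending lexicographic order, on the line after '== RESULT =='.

Compute (G \ add) ∪ pre:
  G ∩ del = {}  (empty — regression defined)
  G \ add = {in(p1,t2), pkg_at(p3,whs2), pkg_at(p5,gate)} \ {pkg_at(p5,gate)} = {in(p1,t2), pkg_at(p3,whs2)}
  ∪ pre   = {in(p1,t2), pkg_at(p3,whs2)} ∪ {in(p5,t2), truck_at(t2,gate)}
          = {in(p1,t2), in(p5,t2), pkg_at(p3,whs2), truck_at(t2,gate)}

== RESULT ==
["in(p1,t2)", "in(p5,t2)", "pkg_at(p3,whs2)", "truck_at(t2,gate)"]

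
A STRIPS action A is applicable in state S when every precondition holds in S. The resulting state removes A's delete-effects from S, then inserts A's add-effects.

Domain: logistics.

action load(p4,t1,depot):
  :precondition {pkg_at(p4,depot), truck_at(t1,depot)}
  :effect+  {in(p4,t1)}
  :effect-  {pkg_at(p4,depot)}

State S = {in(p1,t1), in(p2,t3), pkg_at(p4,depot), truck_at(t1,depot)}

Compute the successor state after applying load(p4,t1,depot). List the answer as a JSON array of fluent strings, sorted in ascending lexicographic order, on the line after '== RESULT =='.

Compute (S \ del) ∪ add:
  pre ⊆ S: {pkg_at(p4,depot), truck_at(t1,depot)} ⊆ S  — applicable
  S \ del = {in(p1,t1), in(p2,t3), truck_at(t1,depot)}
  ∪ add   = {in(p1,t1), in(p2,t3), in(p4,t1), truck_at(t1,depot)}

== RESULT ==
["in(p1,t1)", "in(p2,t3)", "in(p4,t1)", "truck_at(t1,depot)"]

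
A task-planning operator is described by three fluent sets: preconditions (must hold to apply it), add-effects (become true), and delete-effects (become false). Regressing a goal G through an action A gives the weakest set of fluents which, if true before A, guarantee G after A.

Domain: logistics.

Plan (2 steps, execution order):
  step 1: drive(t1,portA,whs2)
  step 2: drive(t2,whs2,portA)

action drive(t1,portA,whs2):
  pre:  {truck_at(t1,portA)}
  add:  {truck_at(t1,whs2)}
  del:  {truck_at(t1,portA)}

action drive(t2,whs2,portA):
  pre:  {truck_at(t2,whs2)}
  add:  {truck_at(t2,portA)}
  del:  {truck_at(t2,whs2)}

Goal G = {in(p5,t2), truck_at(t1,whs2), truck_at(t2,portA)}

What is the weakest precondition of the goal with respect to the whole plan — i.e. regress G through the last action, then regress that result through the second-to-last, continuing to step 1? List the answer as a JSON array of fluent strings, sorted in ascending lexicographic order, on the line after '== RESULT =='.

Regress step by step:
  through step 2 (drive(t2,whs2,portA)): drop {truck_at(t2,portA)}, keep {in(p5,t2), truck_at(t1,whs2)}, require {truck_at(t2,whs2)}
    → {in(p5,t2), truck_at(t1,whs2), truck_at(t2,whs2)}
  through step 1 (drive(t1,portA,whs2)): drop {truck_at(t1,whs2)}, keep {in(p5,t2), truck_at(t2,whs2)}, require {truck_at(t1,portA)}
    → {in(p5,t2), truck_at(t1,portA), truck_at(t2,whs2)}

== RESULT ==
["in(p5,t2)", "truck_at(t1,portA)", "truck_at(t2,whs2)"]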